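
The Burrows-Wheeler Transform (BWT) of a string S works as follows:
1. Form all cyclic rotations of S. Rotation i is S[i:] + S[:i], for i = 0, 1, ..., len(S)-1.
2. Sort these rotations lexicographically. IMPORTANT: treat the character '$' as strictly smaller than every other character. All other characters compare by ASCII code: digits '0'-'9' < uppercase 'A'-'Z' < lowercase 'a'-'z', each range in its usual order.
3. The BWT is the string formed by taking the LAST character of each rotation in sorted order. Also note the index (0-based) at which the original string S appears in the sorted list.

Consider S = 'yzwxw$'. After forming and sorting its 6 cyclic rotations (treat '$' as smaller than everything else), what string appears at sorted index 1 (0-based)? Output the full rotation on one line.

All 6 rotations (rotation i = S[i:]+S[:i]):
  rot[0] = yzwxw$
  rot[1] = zwxw$y
  rot[2] = wxw$yz
  rot[3] = xw$yzw
  rot[4] = w$yzwx
  rot[5] = $yzwxw
Sorted (with $ < everything):
  sorted[0] = $yzwxw
  sorted[1] = w$yzwx
  sorted[2] = wxw$yz
  sorted[3] = xw$yzw
  sorted[4] = yzwxw$
  sorted[5] = zwxw$y
sorted[1] = w$yzwx

Answer: w$yzwx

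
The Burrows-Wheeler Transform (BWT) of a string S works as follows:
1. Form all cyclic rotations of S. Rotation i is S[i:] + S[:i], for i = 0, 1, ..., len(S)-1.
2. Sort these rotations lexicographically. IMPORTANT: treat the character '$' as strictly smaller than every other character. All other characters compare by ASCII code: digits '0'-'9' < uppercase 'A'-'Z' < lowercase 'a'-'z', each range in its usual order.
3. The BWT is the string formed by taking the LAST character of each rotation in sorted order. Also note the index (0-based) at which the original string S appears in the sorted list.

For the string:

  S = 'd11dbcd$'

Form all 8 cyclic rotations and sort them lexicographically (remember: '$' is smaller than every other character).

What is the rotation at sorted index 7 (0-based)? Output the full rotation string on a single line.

Answer: dbcd$d11

Derivation:
All 8 rotations (rotation i = S[i:]+S[:i]):
  rot[0] = d11dbcd$
  rot[1] = 11dbcd$d
  rot[2] = 1dbcd$d1
  rot[3] = dbcd$d11
  rot[4] = bcd$d11d
  rot[5] = cd$d11db
  rot[6] = d$d11dbc
  rot[7] = $d11dbcd
Sorted (with $ < everything):
  sorted[0] = $d11dbcd
  sorted[1] = 11dbcd$d
  sorted[2] = 1dbcd$d1
  sorted[3] = bcd$d11d
  sorted[4] = cd$d11db
  sorted[5] = d$d11dbc
  sorted[6] = d11dbcd$
  sorted[7] = dbcd$d11
sorted[7] = dbcd$d11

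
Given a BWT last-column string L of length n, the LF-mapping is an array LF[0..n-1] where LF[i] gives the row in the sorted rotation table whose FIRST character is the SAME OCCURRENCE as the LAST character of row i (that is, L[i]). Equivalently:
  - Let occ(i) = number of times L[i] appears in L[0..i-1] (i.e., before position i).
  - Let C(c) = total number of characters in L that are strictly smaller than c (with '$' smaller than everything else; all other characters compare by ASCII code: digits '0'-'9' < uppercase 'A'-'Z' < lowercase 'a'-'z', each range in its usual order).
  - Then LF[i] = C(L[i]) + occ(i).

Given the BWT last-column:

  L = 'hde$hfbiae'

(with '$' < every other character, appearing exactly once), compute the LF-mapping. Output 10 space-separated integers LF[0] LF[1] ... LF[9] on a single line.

Char counts: '$':1, 'a':1, 'b':1, 'd':1, 'e':2, 'f':1, 'h':2, 'i':1
C (first-col start): C('$')=0, C('a')=1, C('b')=2, C('d')=3, C('e')=4, C('f')=6, C('h')=7, C('i')=9
L[0]='h': occ=0, LF[0]=C('h')+0=7+0=7
L[1]='d': occ=0, LF[1]=C('d')+0=3+0=3
L[2]='e': occ=0, LF[2]=C('e')+0=4+0=4
L[3]='$': occ=0, LF[3]=C('$')+0=0+0=0
L[4]='h': occ=1, LF[4]=C('h')+1=7+1=8
L[5]='f': occ=0, LF[5]=C('f')+0=6+0=6
L[6]='b': occ=0, LF[6]=C('b')+0=2+0=2
L[7]='i': occ=0, LF[7]=C('i')+0=9+0=9
L[8]='a': occ=0, LF[8]=C('a')+0=1+0=1
L[9]='e': occ=1, LF[9]=C('e')+1=4+1=5

Answer: 7 3 4 0 8 6 2 9 1 5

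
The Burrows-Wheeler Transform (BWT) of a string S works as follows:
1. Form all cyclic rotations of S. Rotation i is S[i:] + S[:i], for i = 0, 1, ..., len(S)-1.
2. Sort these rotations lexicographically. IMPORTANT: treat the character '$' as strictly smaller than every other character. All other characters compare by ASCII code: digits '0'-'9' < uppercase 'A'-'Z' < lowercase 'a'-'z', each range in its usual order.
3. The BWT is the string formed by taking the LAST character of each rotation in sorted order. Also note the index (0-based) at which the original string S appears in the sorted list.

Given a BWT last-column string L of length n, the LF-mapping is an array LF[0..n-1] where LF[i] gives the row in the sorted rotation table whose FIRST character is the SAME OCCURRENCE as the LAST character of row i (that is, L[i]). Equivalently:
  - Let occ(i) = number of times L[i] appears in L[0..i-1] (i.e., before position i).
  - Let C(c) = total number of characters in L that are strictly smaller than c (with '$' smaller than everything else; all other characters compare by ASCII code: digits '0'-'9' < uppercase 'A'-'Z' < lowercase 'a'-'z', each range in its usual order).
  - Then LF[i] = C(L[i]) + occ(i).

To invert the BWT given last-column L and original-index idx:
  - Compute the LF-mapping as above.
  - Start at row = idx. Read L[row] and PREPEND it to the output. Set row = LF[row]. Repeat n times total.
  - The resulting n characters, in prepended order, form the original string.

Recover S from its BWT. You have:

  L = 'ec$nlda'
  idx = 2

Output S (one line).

Answer: candle$

Derivation:
LF mapping: 4 2 0 6 5 3 1
Walk LF starting at row 2, prepending L[row]:
  step 1: row=2, L[2]='$', prepend. Next row=LF[2]=0
  step 2: row=0, L[0]='e', prepend. Next row=LF[0]=4
  step 3: row=4, L[4]='l', prepend. Next row=LF[4]=5
  step 4: row=5, L[5]='d', prepend. Next row=LF[5]=3
  step 5: row=3, L[3]='n', prepend. Next row=LF[3]=6
  step 6: row=6, L[6]='a', prepend. Next row=LF[6]=1
  step 7: row=1, L[1]='c', prepend. Next row=LF[1]=2
Reversed output: candle$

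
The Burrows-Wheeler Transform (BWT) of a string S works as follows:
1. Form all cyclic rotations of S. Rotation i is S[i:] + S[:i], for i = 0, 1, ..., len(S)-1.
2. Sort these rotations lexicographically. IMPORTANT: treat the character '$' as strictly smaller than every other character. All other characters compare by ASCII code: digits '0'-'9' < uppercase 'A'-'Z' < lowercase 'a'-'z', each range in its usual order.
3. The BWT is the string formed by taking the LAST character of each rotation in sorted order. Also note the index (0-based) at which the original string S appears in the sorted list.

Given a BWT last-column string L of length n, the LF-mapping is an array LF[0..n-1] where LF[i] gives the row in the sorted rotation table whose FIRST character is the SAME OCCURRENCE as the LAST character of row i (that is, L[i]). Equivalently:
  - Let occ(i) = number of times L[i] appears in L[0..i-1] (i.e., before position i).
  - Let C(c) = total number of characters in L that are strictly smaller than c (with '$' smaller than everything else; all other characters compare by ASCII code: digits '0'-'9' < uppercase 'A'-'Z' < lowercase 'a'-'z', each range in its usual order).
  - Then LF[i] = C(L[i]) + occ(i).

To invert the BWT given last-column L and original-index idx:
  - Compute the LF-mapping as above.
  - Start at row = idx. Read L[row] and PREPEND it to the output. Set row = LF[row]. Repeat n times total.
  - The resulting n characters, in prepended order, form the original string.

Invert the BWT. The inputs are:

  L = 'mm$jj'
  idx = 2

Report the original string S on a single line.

Answer: jmjm$

Derivation:
LF mapping: 3 4 0 1 2
Walk LF starting at row 2, prepending L[row]:
  step 1: row=2, L[2]='$', prepend. Next row=LF[2]=0
  step 2: row=0, L[0]='m', prepend. Next row=LF[0]=3
  step 3: row=3, L[3]='j', prepend. Next row=LF[3]=1
  step 4: row=1, L[1]='m', prepend. Next row=LF[1]=4
  step 5: row=4, L[4]='j', prepend. Next row=LF[4]=2
Reversed output: jmjm$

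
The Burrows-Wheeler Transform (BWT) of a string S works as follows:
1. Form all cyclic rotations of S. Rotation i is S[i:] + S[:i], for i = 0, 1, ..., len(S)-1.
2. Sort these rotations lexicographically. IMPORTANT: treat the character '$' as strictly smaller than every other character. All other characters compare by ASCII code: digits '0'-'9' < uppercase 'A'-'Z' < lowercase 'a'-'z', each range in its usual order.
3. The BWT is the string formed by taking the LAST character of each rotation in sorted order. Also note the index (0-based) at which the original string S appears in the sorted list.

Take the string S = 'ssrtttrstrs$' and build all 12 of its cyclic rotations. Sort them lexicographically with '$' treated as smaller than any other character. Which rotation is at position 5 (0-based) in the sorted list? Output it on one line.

Answer: srtttrstrs$s

Derivation:
All 12 rotations (rotation i = S[i:]+S[:i]):
  rot[0] = ssrtttrstrs$
  rot[1] = srtttrstrs$s
  rot[2] = rtttrstrs$ss
  rot[3] = tttrstrs$ssr
  rot[4] = ttrstrs$ssrt
  rot[5] = trstrs$ssrtt
  rot[6] = rstrs$ssrttt
  rot[7] = strs$ssrtttr
  rot[8] = trs$ssrtttrs
  rot[9] = rs$ssrtttrst
  rot[10] = s$ssrtttrstr
  rot[11] = $ssrtttrstrs
Sorted (with $ < everything):
  sorted[0] = $ssrtttrstrs
  sorted[1] = rs$ssrtttrst
  sorted[2] = rstrs$ssrttt
  sorted[3] = rtttrstrs$ss
  sorted[4] = s$ssrtttrstr
  sorted[5] = srtttrstrs$s
  sorted[6] = ssrtttrstrs$
  sorted[7] = strs$ssrtttr
  sorted[8] = trs$ssrtttrs
  sorted[9] = trstrs$ssrtt
  sorted[10] = ttrstrs$ssrt
  sorted[11] = tttrstrs$ssr
sorted[5] = srtttrstrs$s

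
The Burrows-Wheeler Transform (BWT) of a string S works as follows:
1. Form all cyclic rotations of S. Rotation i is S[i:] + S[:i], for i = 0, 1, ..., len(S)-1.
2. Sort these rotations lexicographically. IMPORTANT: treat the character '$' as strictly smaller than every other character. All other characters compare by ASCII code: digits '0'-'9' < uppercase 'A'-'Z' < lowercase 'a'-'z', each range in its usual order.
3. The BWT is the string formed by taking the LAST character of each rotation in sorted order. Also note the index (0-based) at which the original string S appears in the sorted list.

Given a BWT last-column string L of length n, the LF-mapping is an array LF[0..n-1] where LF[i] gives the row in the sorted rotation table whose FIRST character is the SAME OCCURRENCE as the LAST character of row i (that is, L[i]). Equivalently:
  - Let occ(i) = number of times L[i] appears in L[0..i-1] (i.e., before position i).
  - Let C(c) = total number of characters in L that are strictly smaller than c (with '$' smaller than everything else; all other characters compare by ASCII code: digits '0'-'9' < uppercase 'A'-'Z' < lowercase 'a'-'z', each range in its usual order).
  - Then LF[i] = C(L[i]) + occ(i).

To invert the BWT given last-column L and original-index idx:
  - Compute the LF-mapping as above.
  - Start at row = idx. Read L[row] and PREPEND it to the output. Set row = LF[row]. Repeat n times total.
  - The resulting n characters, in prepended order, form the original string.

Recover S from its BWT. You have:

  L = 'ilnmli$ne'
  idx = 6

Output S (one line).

LF mapping: 2 4 7 6 5 3 0 8 1
Walk LF starting at row 6, prepending L[row]:
  step 1: row=6, L[6]='$', prepend. Next row=LF[6]=0
  step 2: row=0, L[0]='i', prepend. Next row=LF[0]=2
  step 3: row=2, L[2]='n', prepend. Next row=LF[2]=7
  step 4: row=7, L[7]='n', prepend. Next row=LF[7]=8
  step 5: row=8, L[8]='e', prepend. Next row=LF[8]=1
  step 6: row=1, L[1]='l', prepend. Next row=LF[1]=4
  step 7: row=4, L[4]='l', prepend. Next row=LF[4]=5
  step 8: row=5, L[5]='i', prepend. Next row=LF[5]=3
  step 9: row=3, L[3]='m', prepend. Next row=LF[3]=6
Reversed output: millenni$

Answer: millenni$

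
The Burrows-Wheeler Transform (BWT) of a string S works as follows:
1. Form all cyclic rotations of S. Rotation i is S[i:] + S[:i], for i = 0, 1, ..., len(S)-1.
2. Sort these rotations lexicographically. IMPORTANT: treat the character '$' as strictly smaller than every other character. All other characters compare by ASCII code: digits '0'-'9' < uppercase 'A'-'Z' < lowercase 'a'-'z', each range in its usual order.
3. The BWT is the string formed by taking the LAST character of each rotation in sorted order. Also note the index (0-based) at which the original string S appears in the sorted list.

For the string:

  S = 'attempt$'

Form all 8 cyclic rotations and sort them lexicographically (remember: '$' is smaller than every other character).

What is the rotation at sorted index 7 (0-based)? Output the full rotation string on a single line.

All 8 rotations (rotation i = S[i:]+S[:i]):
  rot[0] = attempt$
  rot[1] = ttempt$a
  rot[2] = tempt$at
  rot[3] = empt$att
  rot[4] = mpt$atte
  rot[5] = pt$attem
  rot[6] = t$attemp
  rot[7] = $attempt
Sorted (with $ < everything):
  sorted[0] = $attempt
  sorted[1] = attempt$
  sorted[2] = empt$att
  sorted[3] = mpt$atte
  sorted[4] = pt$attem
  sorted[5] = t$attemp
  sorted[6] = tempt$at
  sorted[7] = ttempt$a
sorted[7] = ttempt$a

Answer: ttempt$a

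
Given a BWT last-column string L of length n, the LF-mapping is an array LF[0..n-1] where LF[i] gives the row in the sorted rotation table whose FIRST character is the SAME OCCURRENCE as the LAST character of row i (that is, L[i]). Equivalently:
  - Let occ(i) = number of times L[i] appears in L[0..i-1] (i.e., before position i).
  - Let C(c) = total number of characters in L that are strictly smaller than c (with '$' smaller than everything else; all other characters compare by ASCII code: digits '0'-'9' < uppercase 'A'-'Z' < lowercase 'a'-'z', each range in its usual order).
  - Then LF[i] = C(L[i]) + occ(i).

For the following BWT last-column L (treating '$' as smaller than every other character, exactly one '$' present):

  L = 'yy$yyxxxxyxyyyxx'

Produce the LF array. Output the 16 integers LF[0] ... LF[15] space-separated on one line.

Char counts: '$':1, 'x':7, 'y':8
C (first-col start): C('$')=0, C('x')=1, C('y')=8
L[0]='y': occ=0, LF[0]=C('y')+0=8+0=8
L[1]='y': occ=1, LF[1]=C('y')+1=8+1=9
L[2]='$': occ=0, LF[2]=C('$')+0=0+0=0
L[3]='y': occ=2, LF[3]=C('y')+2=8+2=10
L[4]='y': occ=3, LF[4]=C('y')+3=8+3=11
L[5]='x': occ=0, LF[5]=C('x')+0=1+0=1
L[6]='x': occ=1, LF[6]=C('x')+1=1+1=2
L[7]='x': occ=2, LF[7]=C('x')+2=1+2=3
L[8]='x': occ=3, LF[8]=C('x')+3=1+3=4
L[9]='y': occ=4, LF[9]=C('y')+4=8+4=12
L[10]='x': occ=4, LF[10]=C('x')+4=1+4=5
L[11]='y': occ=5, LF[11]=C('y')+5=8+5=13
L[12]='y': occ=6, LF[12]=C('y')+6=8+6=14
L[13]='y': occ=7, LF[13]=C('y')+7=8+7=15
L[14]='x': occ=5, LF[14]=C('x')+5=1+5=6
L[15]='x': occ=6, LF[15]=C('x')+6=1+6=7

Answer: 8 9 0 10 11 1 2 3 4 12 5 13 14 15 6 7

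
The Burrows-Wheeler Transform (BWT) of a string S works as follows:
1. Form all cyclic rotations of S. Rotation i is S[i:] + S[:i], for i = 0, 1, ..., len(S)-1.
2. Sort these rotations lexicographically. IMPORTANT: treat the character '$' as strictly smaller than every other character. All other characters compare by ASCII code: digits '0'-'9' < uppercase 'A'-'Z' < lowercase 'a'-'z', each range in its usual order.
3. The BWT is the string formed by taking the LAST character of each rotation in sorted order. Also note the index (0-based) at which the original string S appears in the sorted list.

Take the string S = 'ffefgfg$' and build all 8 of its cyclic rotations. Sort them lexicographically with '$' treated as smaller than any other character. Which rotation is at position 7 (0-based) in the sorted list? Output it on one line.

All 8 rotations (rotation i = S[i:]+S[:i]):
  rot[0] = ffefgfg$
  rot[1] = fefgfg$f
  rot[2] = efgfg$ff
  rot[3] = fgfg$ffe
  rot[4] = gfg$ffef
  rot[5] = fg$ffefg
  rot[6] = g$ffefgf
  rot[7] = $ffefgfg
Sorted (with $ < everything):
  sorted[0] = $ffefgfg
  sorted[1] = efgfg$ff
  sorted[2] = fefgfg$f
  sorted[3] = ffefgfg$
  sorted[4] = fg$ffefg
  sorted[5] = fgfg$ffe
  sorted[6] = g$ffefgf
  sorted[7] = gfg$ffef
sorted[7] = gfg$ffef

Answer: gfg$ffef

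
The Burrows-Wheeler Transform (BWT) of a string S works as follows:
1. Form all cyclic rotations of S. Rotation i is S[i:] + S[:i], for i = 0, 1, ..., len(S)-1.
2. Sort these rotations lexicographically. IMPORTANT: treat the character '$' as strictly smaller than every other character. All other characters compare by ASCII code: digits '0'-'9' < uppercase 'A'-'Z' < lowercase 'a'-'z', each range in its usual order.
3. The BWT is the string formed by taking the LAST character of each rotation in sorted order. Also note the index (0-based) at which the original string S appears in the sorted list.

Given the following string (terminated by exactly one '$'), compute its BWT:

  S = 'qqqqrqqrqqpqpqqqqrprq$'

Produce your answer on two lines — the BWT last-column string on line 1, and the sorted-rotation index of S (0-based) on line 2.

All 22 rotations (rotation i = S[i:]+S[:i]):
  rot[0] = qqqqrqqrqqpqpqqqqrprq$
  rot[1] = qqqrqqrqqpqpqqqqrprq$q
  rot[2] = qqrqqrqqpqpqqqqrprq$qq
  rot[3] = qrqqrqqpqpqqqqrprq$qqq
  rot[4] = rqqrqqpqpqqqqrprq$qqqq
  rot[5] = qqrqqpqpqqqqrprq$qqqqr
  rot[6] = qrqqpqpqqqqrprq$qqqqrq
  rot[7] = rqqpqpqqqqrprq$qqqqrqq
  rot[8] = qqpqpqqqqrprq$qqqqrqqr
  rot[9] = qpqpqqqqrprq$qqqqrqqrq
  rot[10] = pqpqqqqrprq$qqqqrqqrqq
  rot[11] = qpqqqqrprq$qqqqrqqrqqp
  rot[12] = pqqqqrprq$qqqqrqqrqqpq
  rot[13] = qqqqrprq$qqqqrqqrqqpqp
  rot[14] = qqqrprq$qqqqrqqrqqpqpq
  rot[15] = qqrprq$qqqqrqqrqqpqpqq
  rot[16] = qrprq$qqqqrqqrqqpqpqqq
  rot[17] = rprq$qqqqrqqrqqpqpqqqq
  rot[18] = prq$qqqqrqqrqqpqpqqqqr
  rot[19] = rq$qqqqrqqrqqpqpqqqqrp
  rot[20] = q$qqqqrqqrqqpqpqqqqrpr
  rot[21] = $qqqqrqqrqqpqpqqqqrprq
Sorted (with $ < everything):
  sorted[0] = $qqqqrqqrqqpqpqqqqrprq  (last char: 'q')
  sorted[1] = pqpqqqqrprq$qqqqrqqrqq  (last char: 'q')
  sorted[2] = pqqqqrprq$qqqqrqqrqqpq  (last char: 'q')
  sorted[3] = prq$qqqqrqqrqqpqpqqqqr  (last char: 'r')
  sorted[4] = q$qqqqrqqrqqpqpqqqqrpr  (last char: 'r')
  sorted[5] = qpqpqqqqrprq$qqqqrqqrq  (last char: 'q')
  sorted[6] = qpqqqqrprq$qqqqrqqrqqp  (last char: 'p')
  sorted[7] = qqpqpqqqqrprq$qqqqrqqr  (last char: 'r')
  sorted[8] = qqqqrprq$qqqqrqqrqqpqp  (last char: 'p')
  sorted[9] = qqqqrqqrqqpqpqqqqrprq$  (last char: '$')
  sorted[10] = qqqrprq$qqqqrqqrqqpqpq  (last char: 'q')
  sorted[11] = qqqrqqrqqpqpqqqqrprq$q  (last char: 'q')
  sorted[12] = qqrprq$qqqqrqqrqqpqpqq  (last char: 'q')
  sorted[13] = qqrqqpqpqqqqrprq$qqqqr  (last char: 'r')
  sorted[14] = qqrqqrqqpqpqqqqrprq$qq  (last char: 'q')
  sorted[15] = qrprq$qqqqrqqrqqpqpqqq  (last char: 'q')
  sorted[16] = qrqqpqpqqqqrprq$qqqqrq  (last char: 'q')
  sorted[17] = qrqqrqqpqpqqqqrprq$qqq  (last char: 'q')
  sorted[18] = rprq$qqqqrqqrqqpqpqqqq  (last char: 'q')
  sorted[19] = rq$qqqqrqqrqqpqpqqqqrp  (last char: 'p')
  sorted[20] = rqqpqpqqqqrprq$qqqqrqq  (last char: 'q')
  sorted[21] = rqqrqqpqpqqqqrprq$qqqq  (last char: 'q')
Last column: qqqrrqprp$qqqrqqqqqpqq
Original string S is at sorted index 9

Answer: qqqrrqprp$qqqrqqqqqpqq
9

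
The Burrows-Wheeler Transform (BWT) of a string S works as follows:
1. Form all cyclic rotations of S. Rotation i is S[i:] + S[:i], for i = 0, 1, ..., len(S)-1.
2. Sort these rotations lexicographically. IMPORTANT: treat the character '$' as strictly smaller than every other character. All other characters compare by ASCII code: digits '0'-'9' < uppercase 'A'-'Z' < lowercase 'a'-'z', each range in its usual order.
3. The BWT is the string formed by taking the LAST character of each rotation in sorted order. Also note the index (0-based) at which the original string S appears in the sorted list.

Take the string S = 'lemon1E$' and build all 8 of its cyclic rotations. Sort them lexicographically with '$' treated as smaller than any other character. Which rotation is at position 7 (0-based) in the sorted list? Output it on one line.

Answer: on1E$lem

Derivation:
All 8 rotations (rotation i = S[i:]+S[:i]):
  rot[0] = lemon1E$
  rot[1] = emon1E$l
  rot[2] = mon1E$le
  rot[3] = on1E$lem
  rot[4] = n1E$lemo
  rot[5] = 1E$lemon
  rot[6] = E$lemon1
  rot[7] = $lemon1E
Sorted (with $ < everything):
  sorted[0] = $lemon1E
  sorted[1] = 1E$lemon
  sorted[2] = E$lemon1
  sorted[3] = emon1E$l
  sorted[4] = lemon1E$
  sorted[5] = mon1E$le
  sorted[6] = n1E$lemo
  sorted[7] = on1E$lem
sorted[7] = on1E$lem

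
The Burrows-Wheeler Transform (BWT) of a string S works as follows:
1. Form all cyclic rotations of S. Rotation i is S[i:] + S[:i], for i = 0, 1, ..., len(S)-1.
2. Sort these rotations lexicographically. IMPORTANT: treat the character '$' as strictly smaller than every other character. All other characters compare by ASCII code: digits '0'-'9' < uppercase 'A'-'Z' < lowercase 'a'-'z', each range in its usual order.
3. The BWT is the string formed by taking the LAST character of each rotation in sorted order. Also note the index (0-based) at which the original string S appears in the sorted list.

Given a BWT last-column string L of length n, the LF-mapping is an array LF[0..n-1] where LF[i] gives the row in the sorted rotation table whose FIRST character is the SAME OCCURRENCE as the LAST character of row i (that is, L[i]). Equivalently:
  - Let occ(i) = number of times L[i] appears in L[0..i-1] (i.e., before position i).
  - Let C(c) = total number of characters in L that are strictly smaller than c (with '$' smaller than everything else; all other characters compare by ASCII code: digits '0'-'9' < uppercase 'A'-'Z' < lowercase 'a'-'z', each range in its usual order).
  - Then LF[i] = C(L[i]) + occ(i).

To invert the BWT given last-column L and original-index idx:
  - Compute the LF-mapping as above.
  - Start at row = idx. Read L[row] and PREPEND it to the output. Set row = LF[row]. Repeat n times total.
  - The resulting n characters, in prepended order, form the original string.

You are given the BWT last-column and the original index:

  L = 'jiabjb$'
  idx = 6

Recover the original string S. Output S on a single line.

Answer: jiabbj$

Derivation:
LF mapping: 5 4 1 2 6 3 0
Walk LF starting at row 6, prepending L[row]:
  step 1: row=6, L[6]='$', prepend. Next row=LF[6]=0
  step 2: row=0, L[0]='j', prepend. Next row=LF[0]=5
  step 3: row=5, L[5]='b', prepend. Next row=LF[5]=3
  step 4: row=3, L[3]='b', prepend. Next row=LF[3]=2
  step 5: row=2, L[2]='a', prepend. Next row=LF[2]=1
  step 6: row=1, L[1]='i', prepend. Next row=LF[1]=4
  step 7: row=4, L[4]='j', prepend. Next row=LF[4]=6
Reversed output: jiabbj$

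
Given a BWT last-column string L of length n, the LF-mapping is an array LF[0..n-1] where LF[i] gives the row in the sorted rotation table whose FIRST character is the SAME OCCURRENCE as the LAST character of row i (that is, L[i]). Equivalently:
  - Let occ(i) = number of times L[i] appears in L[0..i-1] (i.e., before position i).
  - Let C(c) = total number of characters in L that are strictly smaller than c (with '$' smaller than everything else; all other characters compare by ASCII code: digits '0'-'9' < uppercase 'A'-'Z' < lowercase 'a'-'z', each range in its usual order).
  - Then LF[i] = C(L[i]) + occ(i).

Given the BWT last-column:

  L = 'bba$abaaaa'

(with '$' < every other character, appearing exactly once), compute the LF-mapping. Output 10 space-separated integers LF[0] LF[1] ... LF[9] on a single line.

Char counts: '$':1, 'a':6, 'b':3
C (first-col start): C('$')=0, C('a')=1, C('b')=7
L[0]='b': occ=0, LF[0]=C('b')+0=7+0=7
L[1]='b': occ=1, LF[1]=C('b')+1=7+1=8
L[2]='a': occ=0, LF[2]=C('a')+0=1+0=1
L[3]='$': occ=0, LF[3]=C('$')+0=0+0=0
L[4]='a': occ=1, LF[4]=C('a')+1=1+1=2
L[5]='b': occ=2, LF[5]=C('b')+2=7+2=9
L[6]='a': occ=2, LF[6]=C('a')+2=1+2=3
L[7]='a': occ=3, LF[7]=C('a')+3=1+3=4
L[8]='a': occ=4, LF[8]=C('a')+4=1+4=5
L[9]='a': occ=5, LF[9]=C('a')+5=1+5=6

Answer: 7 8 1 0 2 9 3 4 5 6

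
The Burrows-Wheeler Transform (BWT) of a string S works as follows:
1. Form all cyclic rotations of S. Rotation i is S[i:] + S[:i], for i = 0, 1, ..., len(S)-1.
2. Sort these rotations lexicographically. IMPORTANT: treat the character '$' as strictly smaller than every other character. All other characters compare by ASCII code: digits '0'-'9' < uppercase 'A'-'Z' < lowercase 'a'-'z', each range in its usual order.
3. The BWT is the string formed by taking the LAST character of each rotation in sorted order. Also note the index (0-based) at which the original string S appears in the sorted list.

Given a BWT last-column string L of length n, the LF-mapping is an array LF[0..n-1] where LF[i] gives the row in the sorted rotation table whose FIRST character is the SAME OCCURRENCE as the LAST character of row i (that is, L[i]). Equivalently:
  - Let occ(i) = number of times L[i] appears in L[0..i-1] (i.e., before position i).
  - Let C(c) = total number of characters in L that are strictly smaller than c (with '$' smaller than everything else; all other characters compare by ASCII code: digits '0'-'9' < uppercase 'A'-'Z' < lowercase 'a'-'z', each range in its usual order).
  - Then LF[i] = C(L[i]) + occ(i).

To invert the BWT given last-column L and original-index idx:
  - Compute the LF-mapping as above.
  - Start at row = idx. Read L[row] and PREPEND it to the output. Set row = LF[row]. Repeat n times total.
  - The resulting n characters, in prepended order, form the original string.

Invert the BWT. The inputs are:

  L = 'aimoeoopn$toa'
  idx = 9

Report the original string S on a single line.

Answer: onomatopoeia$

Derivation:
LF mapping: 1 4 5 7 3 8 9 11 6 0 12 10 2
Walk LF starting at row 9, prepending L[row]:
  step 1: row=9, L[9]='$', prepend. Next row=LF[9]=0
  step 2: row=0, L[0]='a', prepend. Next row=LF[0]=1
  step 3: row=1, L[1]='i', prepend. Next row=LF[1]=4
  step 4: row=4, L[4]='e', prepend. Next row=LF[4]=3
  step 5: row=3, L[3]='o', prepend. Next row=LF[3]=7
  step 6: row=7, L[7]='p', prepend. Next row=LF[7]=11
  step 7: row=11, L[11]='o', prepend. Next row=LF[11]=10
  step 8: row=10, L[10]='t', prepend. Next row=LF[10]=12
  step 9: row=12, L[12]='a', prepend. Next row=LF[12]=2
  step 10: row=2, L[2]='m', prepend. Next row=LF[2]=5
  step 11: row=5, L[5]='o', prepend. Next row=LF[5]=8
  step 12: row=8, L[8]='n', prepend. Next row=LF[8]=6
  step 13: row=6, L[6]='o', prepend. Next row=LF[6]=9
Reversed output: onomatopoeia$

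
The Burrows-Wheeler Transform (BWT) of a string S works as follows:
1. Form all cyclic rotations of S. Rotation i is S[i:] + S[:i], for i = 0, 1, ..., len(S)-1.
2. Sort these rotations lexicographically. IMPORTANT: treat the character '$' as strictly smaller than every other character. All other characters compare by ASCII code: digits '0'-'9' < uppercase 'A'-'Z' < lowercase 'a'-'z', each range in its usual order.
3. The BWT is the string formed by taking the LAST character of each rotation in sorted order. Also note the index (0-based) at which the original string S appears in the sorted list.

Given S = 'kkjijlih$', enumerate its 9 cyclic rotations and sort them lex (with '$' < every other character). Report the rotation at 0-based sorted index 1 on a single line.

All 9 rotations (rotation i = S[i:]+S[:i]):
  rot[0] = kkjijlih$
  rot[1] = kjijlih$k
  rot[2] = jijlih$kk
  rot[3] = ijlih$kkj
  rot[4] = jlih$kkji
  rot[5] = lih$kkjij
  rot[6] = ih$kkjijl
  rot[7] = h$kkjijli
  rot[8] = $kkjijlih
Sorted (with $ < everything):
  sorted[0] = $kkjijlih
  sorted[1] = h$kkjijli
  sorted[2] = ih$kkjijl
  sorted[3] = ijlih$kkj
  sorted[4] = jijlih$kk
  sorted[5] = jlih$kkji
  sorted[6] = kjijlih$k
  sorted[7] = kkjijlih$
  sorted[8] = lih$kkjij
sorted[1] = h$kkjijli

Answer: h$kkjijli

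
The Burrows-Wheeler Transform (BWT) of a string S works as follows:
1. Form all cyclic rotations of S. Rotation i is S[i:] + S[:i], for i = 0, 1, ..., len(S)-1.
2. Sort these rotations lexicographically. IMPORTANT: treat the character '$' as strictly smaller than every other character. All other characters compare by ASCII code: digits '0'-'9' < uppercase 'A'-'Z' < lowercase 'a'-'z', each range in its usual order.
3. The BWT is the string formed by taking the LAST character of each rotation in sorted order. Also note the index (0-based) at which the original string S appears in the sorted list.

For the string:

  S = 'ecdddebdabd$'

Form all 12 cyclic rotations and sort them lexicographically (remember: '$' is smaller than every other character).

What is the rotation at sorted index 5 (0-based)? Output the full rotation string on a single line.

Answer: d$ecdddebdab

Derivation:
All 12 rotations (rotation i = S[i:]+S[:i]):
  rot[0] = ecdddebdabd$
  rot[1] = cdddebdabd$e
  rot[2] = dddebdabd$ec
  rot[3] = ddebdabd$ecd
  rot[4] = debdabd$ecdd
  rot[5] = ebdabd$ecddd
  rot[6] = bdabd$ecddde
  rot[7] = dabd$ecdddeb
  rot[8] = abd$ecdddebd
  rot[9] = bd$ecdddebda
  rot[10] = d$ecdddebdab
  rot[11] = $ecdddebdabd
Sorted (with $ < everything):
  sorted[0] = $ecdddebdabd
  sorted[1] = abd$ecdddebd
  sorted[2] = bd$ecdddebda
  sorted[3] = bdabd$ecddde
  sorted[4] = cdddebdabd$e
  sorted[5] = d$ecdddebdab
  sorted[6] = dabd$ecdddeb
  sorted[7] = dddebdabd$ec
  sorted[8] = ddebdabd$ecd
  sorted[9] = debdabd$ecdd
  sorted[10] = ebdabd$ecddd
  sorted[11] = ecdddebdabd$
sorted[5] = d$ecdddebdab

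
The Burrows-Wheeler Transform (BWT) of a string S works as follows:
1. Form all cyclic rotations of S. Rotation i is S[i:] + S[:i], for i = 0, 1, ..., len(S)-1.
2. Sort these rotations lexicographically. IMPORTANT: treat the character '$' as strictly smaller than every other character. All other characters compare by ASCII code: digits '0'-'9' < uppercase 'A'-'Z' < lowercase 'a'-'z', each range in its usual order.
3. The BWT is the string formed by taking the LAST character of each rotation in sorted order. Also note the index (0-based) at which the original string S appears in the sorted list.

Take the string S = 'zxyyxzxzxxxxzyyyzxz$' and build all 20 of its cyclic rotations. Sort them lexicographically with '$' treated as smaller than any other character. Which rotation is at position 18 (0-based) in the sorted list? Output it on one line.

Answer: zxzxxxxzyyyzxz$zxyyx

Derivation:
All 20 rotations (rotation i = S[i:]+S[:i]):
  rot[0] = zxyyxzxzxxxxzyyyzxz$
  rot[1] = xyyxzxzxxxxzyyyzxz$z
  rot[2] = yyxzxzxxxxzyyyzxz$zx
  rot[3] = yxzxzxxxxzyyyzxz$zxy
  rot[4] = xzxzxxxxzyyyzxz$zxyy
  rot[5] = zxzxxxxzyyyzxz$zxyyx
  rot[6] = xzxxxxzyyyzxz$zxyyxz
  rot[7] = zxxxxzyyyzxz$zxyyxzx
  rot[8] = xxxxzyyyzxz$zxyyxzxz
  rot[9] = xxxzyyyzxz$zxyyxzxzx
  rot[10] = xxzyyyzxz$zxyyxzxzxx
  rot[11] = xzyyyzxz$zxyyxzxzxxx
  rot[12] = zyyyzxz$zxyyxzxzxxxx
  rot[13] = yyyzxz$zxyyxzxzxxxxz
  rot[14] = yyzxz$zxyyxzxzxxxxzy
  rot[15] = yzxz$zxyyxzxzxxxxzyy
  rot[16] = zxz$zxyyxzxzxxxxzyyy
  rot[17] = xz$zxyyxzxzxxxxzyyyz
  rot[18] = z$zxyyxzxzxxxxzyyyzx
  rot[19] = $zxyyxzxzxxxxzyyyzxz
Sorted (with $ < everything):
  sorted[0] = $zxyyxzxzxxxxzyyyzxz
  sorted[1] = xxxxzyyyzxz$zxyyxzxz
  sorted[2] = xxxzyyyzxz$zxyyxzxzx
  sorted[3] = xxzyyyzxz$zxyyxzxzxx
  sorted[4] = xyyxzxzxxxxzyyyzxz$z
  sorted[5] = xz$zxyyxzxzxxxxzyyyz
  sorted[6] = xzxxxxzyyyzxz$zxyyxz
  sorted[7] = xzxzxxxxzyyyzxz$zxyy
  sorted[8] = xzyyyzxz$zxyyxzxzxxx
  sorted[9] = yxzxzxxxxzyyyzxz$zxy
  sorted[10] = yyxzxzxxxxzyyyzxz$zx
  sorted[11] = yyyzxz$zxyyxzxzxxxxz
  sorted[12] = yyzxz$zxyyxzxzxxxxzy
  sorted[13] = yzxz$zxyyxzxzxxxxzyy
  sorted[14] = z$zxyyxzxzxxxxzyyyzx
  sorted[15] = zxxxxzyyyzxz$zxyyxzx
  sorted[16] = zxyyxzxzxxxxzyyyzxz$
  sorted[17] = zxz$zxyyxzxzxxxxzyyy
  sorted[18] = zxzxxxxzyyyzxz$zxyyx
  sorted[19] = zyyyzxz$zxyyxzxzxxxx
sorted[18] = zxzxxxxzyyyzxz$zxyyx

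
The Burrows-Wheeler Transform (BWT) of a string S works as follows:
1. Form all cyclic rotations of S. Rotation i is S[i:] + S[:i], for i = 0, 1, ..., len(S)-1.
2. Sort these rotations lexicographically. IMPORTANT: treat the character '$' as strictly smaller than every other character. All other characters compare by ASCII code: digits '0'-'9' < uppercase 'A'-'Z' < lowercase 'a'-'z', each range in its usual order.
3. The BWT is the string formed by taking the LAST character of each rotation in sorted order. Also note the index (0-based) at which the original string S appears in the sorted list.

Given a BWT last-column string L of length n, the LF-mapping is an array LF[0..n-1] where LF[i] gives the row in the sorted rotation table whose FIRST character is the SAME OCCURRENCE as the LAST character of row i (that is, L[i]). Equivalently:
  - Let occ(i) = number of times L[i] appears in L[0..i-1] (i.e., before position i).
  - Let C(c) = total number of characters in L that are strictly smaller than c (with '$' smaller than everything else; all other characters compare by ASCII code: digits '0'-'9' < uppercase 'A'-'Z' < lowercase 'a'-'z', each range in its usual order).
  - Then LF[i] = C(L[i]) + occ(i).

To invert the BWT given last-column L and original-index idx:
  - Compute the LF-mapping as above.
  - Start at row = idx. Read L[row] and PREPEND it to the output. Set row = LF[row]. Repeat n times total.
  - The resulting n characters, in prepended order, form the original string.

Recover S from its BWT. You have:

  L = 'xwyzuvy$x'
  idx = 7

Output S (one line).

LF mapping: 4 3 6 8 1 2 7 0 5
Walk LF starting at row 7, prepending L[row]:
  step 1: row=7, L[7]='$', prepend. Next row=LF[7]=0
  step 2: row=0, L[0]='x', prepend. Next row=LF[0]=4
  step 3: row=4, L[4]='u', prepend. Next row=LF[4]=1
  step 4: row=1, L[1]='w', prepend. Next row=LF[1]=3
  step 5: row=3, L[3]='z', prepend. Next row=LF[3]=8
  step 6: row=8, L[8]='x', prepend. Next row=LF[8]=5
  step 7: row=5, L[5]='v', prepend. Next row=LF[5]=2
  step 8: row=2, L[2]='y', prepend. Next row=LF[2]=6
  step 9: row=6, L[6]='y', prepend. Next row=LF[6]=7
Reversed output: yyvxzwux$

Answer: yyvxzwux$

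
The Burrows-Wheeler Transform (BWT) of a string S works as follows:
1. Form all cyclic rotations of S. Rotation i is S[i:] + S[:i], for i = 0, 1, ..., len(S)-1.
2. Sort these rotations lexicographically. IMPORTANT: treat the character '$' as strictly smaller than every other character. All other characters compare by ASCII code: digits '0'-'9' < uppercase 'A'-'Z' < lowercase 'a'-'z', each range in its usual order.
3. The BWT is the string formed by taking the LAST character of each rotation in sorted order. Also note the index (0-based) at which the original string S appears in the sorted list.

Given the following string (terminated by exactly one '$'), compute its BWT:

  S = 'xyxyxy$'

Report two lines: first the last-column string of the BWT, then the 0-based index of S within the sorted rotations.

Answer: yyy$xxx
3

Derivation:
All 7 rotations (rotation i = S[i:]+S[:i]):
  rot[0] = xyxyxy$
  rot[1] = yxyxy$x
  rot[2] = xyxy$xy
  rot[3] = yxy$xyx
  rot[4] = xy$xyxy
  rot[5] = y$xyxyx
  rot[6] = $xyxyxy
Sorted (with $ < everything):
  sorted[0] = $xyxyxy  (last char: 'y')
  sorted[1] = xy$xyxy  (last char: 'y')
  sorted[2] = xyxy$xy  (last char: 'y')
  sorted[3] = xyxyxy$  (last char: '$')
  sorted[4] = y$xyxyx  (last char: 'x')
  sorted[5] = yxy$xyx  (last char: 'x')
  sorted[6] = yxyxy$x  (last char: 'x')
Last column: yyy$xxx
Original string S is at sorted index 3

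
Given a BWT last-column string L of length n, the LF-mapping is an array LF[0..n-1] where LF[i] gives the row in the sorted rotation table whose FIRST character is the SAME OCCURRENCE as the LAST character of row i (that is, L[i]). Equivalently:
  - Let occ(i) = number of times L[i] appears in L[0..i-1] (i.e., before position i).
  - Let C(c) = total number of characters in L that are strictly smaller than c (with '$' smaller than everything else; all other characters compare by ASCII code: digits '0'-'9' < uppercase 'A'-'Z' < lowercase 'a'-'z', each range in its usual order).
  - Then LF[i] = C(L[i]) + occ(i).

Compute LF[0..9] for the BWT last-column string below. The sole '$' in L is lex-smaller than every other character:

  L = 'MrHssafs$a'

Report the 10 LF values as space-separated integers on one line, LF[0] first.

Answer: 2 6 1 7 8 3 5 9 0 4

Derivation:
Char counts: '$':1, 'H':1, 'M':1, 'a':2, 'f':1, 'r':1, 's':3
C (first-col start): C('$')=0, C('H')=1, C('M')=2, C('a')=3, C('f')=5, C('r')=6, C('s')=7
L[0]='M': occ=0, LF[0]=C('M')+0=2+0=2
L[1]='r': occ=0, LF[1]=C('r')+0=6+0=6
L[2]='H': occ=0, LF[2]=C('H')+0=1+0=1
L[3]='s': occ=0, LF[3]=C('s')+0=7+0=7
L[4]='s': occ=1, LF[4]=C('s')+1=7+1=8
L[5]='a': occ=0, LF[5]=C('a')+0=3+0=3
L[6]='f': occ=0, LF[6]=C('f')+0=5+0=5
L[7]='s': occ=2, LF[7]=C('s')+2=7+2=9
L[8]='$': occ=0, LF[8]=C('$')+0=0+0=0
L[9]='a': occ=1, LF[9]=C('a')+1=3+1=4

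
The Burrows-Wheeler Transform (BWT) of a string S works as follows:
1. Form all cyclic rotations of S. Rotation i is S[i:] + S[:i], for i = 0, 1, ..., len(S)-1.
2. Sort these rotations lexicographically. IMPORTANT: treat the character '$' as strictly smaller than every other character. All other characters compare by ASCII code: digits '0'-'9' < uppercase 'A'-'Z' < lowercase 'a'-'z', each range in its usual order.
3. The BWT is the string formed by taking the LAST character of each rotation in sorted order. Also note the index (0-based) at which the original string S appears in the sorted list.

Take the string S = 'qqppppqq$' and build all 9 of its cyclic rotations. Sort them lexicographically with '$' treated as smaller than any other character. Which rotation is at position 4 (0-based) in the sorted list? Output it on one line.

All 9 rotations (rotation i = S[i:]+S[:i]):
  rot[0] = qqppppqq$
  rot[1] = qppppqq$q
  rot[2] = ppppqq$qq
  rot[3] = pppqq$qqp
  rot[4] = ppqq$qqpp
  rot[5] = pqq$qqppp
  rot[6] = qq$qqpppp
  rot[7] = q$qqppppq
  rot[8] = $qqppppqq
Sorted (with $ < everything):
  sorted[0] = $qqppppqq
  sorted[1] = ppppqq$qq
  sorted[2] = pppqq$qqp
  sorted[3] = ppqq$qqpp
  sorted[4] = pqq$qqppp
  sorted[5] = q$qqppppq
  sorted[6] = qppppqq$q
  sorted[7] = qq$qqpppp
  sorted[8] = qqppppqq$
sorted[4] = pqq$qqppp

Answer: pqq$qqppp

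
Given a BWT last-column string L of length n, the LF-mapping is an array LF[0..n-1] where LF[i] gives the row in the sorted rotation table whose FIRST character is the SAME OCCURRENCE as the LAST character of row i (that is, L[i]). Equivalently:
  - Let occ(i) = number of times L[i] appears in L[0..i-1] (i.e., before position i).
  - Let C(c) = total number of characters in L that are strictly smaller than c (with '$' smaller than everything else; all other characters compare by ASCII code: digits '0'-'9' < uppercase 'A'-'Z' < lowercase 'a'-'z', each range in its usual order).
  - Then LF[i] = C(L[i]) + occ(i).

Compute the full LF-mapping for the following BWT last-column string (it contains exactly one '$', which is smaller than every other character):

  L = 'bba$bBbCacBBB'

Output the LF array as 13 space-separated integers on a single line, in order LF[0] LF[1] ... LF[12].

Answer: 8 9 6 0 10 1 11 5 7 12 2 3 4

Derivation:
Char counts: '$':1, 'B':4, 'C':1, 'a':2, 'b':4, 'c':1
C (first-col start): C('$')=0, C('B')=1, C('C')=5, C('a')=6, C('b')=8, C('c')=12
L[0]='b': occ=0, LF[0]=C('b')+0=8+0=8
L[1]='b': occ=1, LF[1]=C('b')+1=8+1=9
L[2]='a': occ=0, LF[2]=C('a')+0=6+0=6
L[3]='$': occ=0, LF[3]=C('$')+0=0+0=0
L[4]='b': occ=2, LF[4]=C('b')+2=8+2=10
L[5]='B': occ=0, LF[5]=C('B')+0=1+0=1
L[6]='b': occ=3, LF[6]=C('b')+3=8+3=11
L[7]='C': occ=0, LF[7]=C('C')+0=5+0=5
L[8]='a': occ=1, LF[8]=C('a')+1=6+1=7
L[9]='c': occ=0, LF[9]=C('c')+0=12+0=12
L[10]='B': occ=1, LF[10]=C('B')+1=1+1=2
L[11]='B': occ=2, LF[11]=C('B')+2=1+2=3
L[12]='B': occ=3, LF[12]=C('B')+3=1+3=4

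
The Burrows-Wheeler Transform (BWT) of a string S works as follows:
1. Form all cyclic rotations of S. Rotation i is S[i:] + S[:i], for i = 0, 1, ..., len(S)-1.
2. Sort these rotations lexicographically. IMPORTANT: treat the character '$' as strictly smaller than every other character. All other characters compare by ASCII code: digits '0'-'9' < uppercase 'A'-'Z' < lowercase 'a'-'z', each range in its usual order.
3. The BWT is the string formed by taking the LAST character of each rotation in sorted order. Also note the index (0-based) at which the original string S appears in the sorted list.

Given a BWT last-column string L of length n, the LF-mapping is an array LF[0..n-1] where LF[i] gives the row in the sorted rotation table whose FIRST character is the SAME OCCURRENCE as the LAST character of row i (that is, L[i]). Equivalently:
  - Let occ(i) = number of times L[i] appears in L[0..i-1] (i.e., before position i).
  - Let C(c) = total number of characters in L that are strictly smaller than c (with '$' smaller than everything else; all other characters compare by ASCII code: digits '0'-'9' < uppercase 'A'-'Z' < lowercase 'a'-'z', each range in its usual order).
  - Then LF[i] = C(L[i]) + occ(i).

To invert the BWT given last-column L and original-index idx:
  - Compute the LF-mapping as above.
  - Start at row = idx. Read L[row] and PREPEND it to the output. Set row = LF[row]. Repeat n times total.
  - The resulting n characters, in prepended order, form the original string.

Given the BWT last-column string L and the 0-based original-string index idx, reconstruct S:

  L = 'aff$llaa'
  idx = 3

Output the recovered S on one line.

Answer: alfalfa$

Derivation:
LF mapping: 1 4 5 0 6 7 2 3
Walk LF starting at row 3, prepending L[row]:
  step 1: row=3, L[3]='$', prepend. Next row=LF[3]=0
  step 2: row=0, L[0]='a', prepend. Next row=LF[0]=1
  step 3: row=1, L[1]='f', prepend. Next row=LF[1]=4
  step 4: row=4, L[4]='l', prepend. Next row=LF[4]=6
  step 5: row=6, L[6]='a', prepend. Next row=LF[6]=2
  step 6: row=2, L[2]='f', prepend. Next row=LF[2]=5
  step 7: row=5, L[5]='l', prepend. Next row=LF[5]=7
  step 8: row=7, L[7]='a', prepend. Next row=LF[7]=3
Reversed output: alfalfa$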